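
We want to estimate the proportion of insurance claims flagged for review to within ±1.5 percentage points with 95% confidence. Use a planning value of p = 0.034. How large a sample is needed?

For a proportion with margin E = 0.015 at 95% confidence, z = 1.960.
n = p̂(1−p̂)(z/E)² = 0.034 × 0.966 × (1.960/0.015)² = 560.77
Round up: n = 561.

n = 561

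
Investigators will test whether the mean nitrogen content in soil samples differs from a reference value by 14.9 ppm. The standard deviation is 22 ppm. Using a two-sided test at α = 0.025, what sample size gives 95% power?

For a one-sample z-test, n = ((z_{α/2} + z_β)·σ/δ)².
z_{α/2} = 2.241 (two-sided α = 0.025); z_β = 1.645 (power 95% → β = 0.05).
n = (3.886 × 22 / 14.9)² = 32.92
Round up: n = 33.

33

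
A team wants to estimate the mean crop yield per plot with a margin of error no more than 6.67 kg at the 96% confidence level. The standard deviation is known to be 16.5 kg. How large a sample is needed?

For a mean, the margin of error is E = z·σ/√n, so n = (zσ/E)².
At 96% confidence, z = 2.054.
n = (2.054 × 16.5 / 6.67)² = 25.82
Round up: n = 26.

26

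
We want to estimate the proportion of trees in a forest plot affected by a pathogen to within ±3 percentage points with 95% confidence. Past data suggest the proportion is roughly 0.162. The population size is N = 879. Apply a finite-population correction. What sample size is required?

350

For a proportion with margin E = 0.03 at 95% confidence, z = 1.960.
n = p̂(1−p̂)(z/E)² = 0.162 × 0.838 × (1.960/0.03)² = 579.47 — call this n₀.
Finite-population correction with N = 879: n = n₀ / (1 + (n₀−1)/N) = 579.47 / 1.658 = 349.50
Round up: n = 350.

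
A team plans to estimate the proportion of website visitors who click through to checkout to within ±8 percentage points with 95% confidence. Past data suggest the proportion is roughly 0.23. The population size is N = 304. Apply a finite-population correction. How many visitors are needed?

79

For a proportion with margin E = 0.08 at 95% confidence, z = 1.960.
n = p̂(1−p̂)(z/E)² = 0.23 × 0.77 × (1.960/0.08)² = 106.30 — call this n₀.
Finite-population correction with N = 304: n = n₀ / (1 + (n₀−1)/N) = 106.30 / 1.346 = 78.97
Round up: n = 79.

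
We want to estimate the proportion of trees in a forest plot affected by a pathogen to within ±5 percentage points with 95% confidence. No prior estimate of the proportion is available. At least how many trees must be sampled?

385

For a proportion with margin E = 0.05 at 95% confidence, z = 1.960.
With no prior estimate, use p = 0.5, which maximizes p(1−p) at 0.25.
n = 0.25 × (z/E)² = 0.25 × (1.960/0.05)² = 384.16
Round up: n = 385.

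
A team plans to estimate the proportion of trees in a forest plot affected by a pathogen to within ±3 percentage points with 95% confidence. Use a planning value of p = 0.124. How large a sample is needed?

For a proportion with margin E = 0.03 at 95% confidence, z = 1.960.
n = p̂(1−p̂)(z/E)² = 0.124 × 0.876 × (1.960/0.03)² = 463.66
Round up: n = 464.

464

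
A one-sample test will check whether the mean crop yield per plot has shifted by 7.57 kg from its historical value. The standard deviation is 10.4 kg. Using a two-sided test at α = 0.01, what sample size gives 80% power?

23

For a one-sample z-test, n = ((z_{α/2} + z_β)·σ/δ)².
z_{α/2} = 2.576 (two-sided α = 0.01); z_β = 0.842 (power 80% → β = 0.2).
n = (3.418 × 10.4 / 7.57)² = 22.05
Round up: n = 23.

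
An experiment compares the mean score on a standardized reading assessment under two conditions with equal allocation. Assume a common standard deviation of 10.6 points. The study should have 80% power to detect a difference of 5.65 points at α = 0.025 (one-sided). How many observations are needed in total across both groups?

For two equal groups, n per group = 2·((z_α + z_β)·σ/δ)².
z_α = 1.960; z_β = 0.842 (power 80%).
n = 2 × (2.802 × 10.6 / 5.65)² = 2 × 27.63 = 55.26
Round up: n = 56 per group.
Total across both groups: 2 × 56 = 112.

112 total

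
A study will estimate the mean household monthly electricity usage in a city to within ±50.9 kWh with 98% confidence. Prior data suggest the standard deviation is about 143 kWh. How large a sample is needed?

For a mean, the margin of error is E = z·σ/√n, so n = (zσ/E)².
At 98% confidence, z = 2.326.
n = (2.326 × 143 / 50.9)² = 42.70
Round up: n = 43.

n = 43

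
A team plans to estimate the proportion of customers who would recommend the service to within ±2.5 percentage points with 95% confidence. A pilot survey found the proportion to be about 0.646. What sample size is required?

For a proportion with margin E = 0.025 at 95% confidence, z = 1.960.
n = p̂(1−p̂)(z/E)² = 0.646 × 0.354 × (1.960/0.025)² = 1405.62
Round up: n = 1406.

1406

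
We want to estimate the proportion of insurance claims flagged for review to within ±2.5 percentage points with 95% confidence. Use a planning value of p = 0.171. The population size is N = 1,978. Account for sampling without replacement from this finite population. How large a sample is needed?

n = 606

For a proportion with margin E = 0.025 at 95% confidence, z = 1.960.
n = p̂(1−p̂)(z/E)² = 0.171 × 0.829 × (1.960/0.025)² = 871.33 — call this n₀.
Finite-population correction with N = 1,978: n = n₀ / (1 + (n₀−1)/N) = 871.33 / 1.44 = 605.09
Round up: n = 606.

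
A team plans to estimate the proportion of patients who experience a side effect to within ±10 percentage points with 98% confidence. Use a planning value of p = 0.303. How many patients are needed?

n = 115

For a proportion with margin E = 0.1 at 98% confidence, z = 2.326.
n = p̂(1−p̂)(z/E)² = 0.303 × 0.697 × (2.326/0.1)² = 114.26
Round up: n = 115.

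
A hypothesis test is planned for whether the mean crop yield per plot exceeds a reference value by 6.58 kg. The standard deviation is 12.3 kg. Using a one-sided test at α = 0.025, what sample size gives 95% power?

For a one-sample z-test, n = ((z_α + z_β)·σ/δ)².
z_α = 1.960 (one-sided α = 0.025); z_β = 1.645 (power 95% → β = 0.05).
n = (3.605 × 12.3 / 6.58)² = 45.41
Round up: n = 46.

n = 46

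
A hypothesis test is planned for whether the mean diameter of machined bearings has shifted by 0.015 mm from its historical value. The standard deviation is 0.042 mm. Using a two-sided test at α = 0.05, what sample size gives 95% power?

For a one-sample z-test, n = ((z_{α/2} + z_β)·σ/δ)².
z_{α/2} = 1.960 (two-sided α = 0.05); z_β = 1.645 (power 95% → β = 0.05).
n = (3.605 × 0.042 / 0.015)² = 101.89
Round up: n = 102.

102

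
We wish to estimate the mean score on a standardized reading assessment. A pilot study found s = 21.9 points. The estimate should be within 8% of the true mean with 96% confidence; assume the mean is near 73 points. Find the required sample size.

For a mean, the margin of error is E = z·σ/√n, so n = (zσ/E)².
At 96% confidence, z = 2.054.
E = 8% of 73 = 5.84 points.
n = (2.054 × 21.9 / 5.84)² = 59.33
Round up: n = 60.

60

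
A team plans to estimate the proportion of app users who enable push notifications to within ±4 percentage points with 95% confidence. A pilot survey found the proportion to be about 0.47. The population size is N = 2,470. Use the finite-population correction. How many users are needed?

For a proportion with margin E = 0.04 at 95% confidence, z = 1.960.
n = p̂(1−p̂)(z/E)² = 0.47 × 0.53 × (1.960/0.04)² = 598.09 — call this n₀.
Finite-population correction with N = 2,470: n = n₀ / (1 + (n₀−1)/N) = 598.09 / 1.242 = 481.55
Round up: n = 482.

482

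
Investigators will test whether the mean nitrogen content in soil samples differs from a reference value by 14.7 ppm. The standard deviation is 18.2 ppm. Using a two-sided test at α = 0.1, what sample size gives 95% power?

17

For a one-sample z-test, n = ((z_{α/2} + z_β)·σ/δ)².
z_{α/2} = 1.645 (two-sided α = 0.1); z_β = 1.645 (power 95% → β = 0.05).
n = (3.290 × 18.2 / 14.7)² = 16.59
Round up: n = 17.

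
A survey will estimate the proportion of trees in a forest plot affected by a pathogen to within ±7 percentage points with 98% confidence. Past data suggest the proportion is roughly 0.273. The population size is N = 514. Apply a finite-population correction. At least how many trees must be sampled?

154

For a proportion with margin E = 0.07 at 98% confidence, z = 2.326.
n = p̂(1−p̂)(z/E)² = 0.273 × 0.727 × (2.326/0.07)² = 219.14 — call this n₀.
Finite-population correction with N = 514: n = n₀ / (1 + (n₀−1)/N) = 219.14 / 1.424 = 153.89
Round up: n = 154.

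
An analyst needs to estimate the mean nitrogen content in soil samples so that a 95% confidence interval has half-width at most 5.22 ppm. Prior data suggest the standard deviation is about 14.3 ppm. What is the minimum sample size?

29

For a mean, the margin of error is E = z·σ/√n, so n = (zσ/E)².
At 95% confidence, z = 1.960.
n = (1.960 × 14.3 / 5.22)² = 28.83
Round up: n = 29.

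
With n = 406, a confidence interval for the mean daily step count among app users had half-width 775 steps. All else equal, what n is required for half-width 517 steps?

Margin of error scales as 1/√n, so n₂ = n₁·(E₁/E₂)².
n₂ = 406 × (775/517)² = 406 × 2.247 = 912.28
Round up: n₂ = 913.

n = 913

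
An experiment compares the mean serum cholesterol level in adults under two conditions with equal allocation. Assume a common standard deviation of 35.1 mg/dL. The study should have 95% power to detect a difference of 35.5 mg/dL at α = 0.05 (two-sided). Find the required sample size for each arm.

For two equal groups, n per group = 2·((z_{α/2} + z_β)·σ/δ)².
z_{α/2} = 1.960; z_β = 1.645 (power 95%).
n = 2 × (3.605 × 35.1 / 35.5)² = 2 × 12.70 = 25.40
Round up: n = 26 per group.

26 per group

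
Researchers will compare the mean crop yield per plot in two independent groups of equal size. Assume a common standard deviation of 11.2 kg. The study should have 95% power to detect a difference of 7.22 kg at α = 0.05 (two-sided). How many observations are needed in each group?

For two equal groups, n per group = 2·((z_{α/2} + z_β)·σ/δ)².
z_{α/2} = 1.960; z_β = 1.645 (power 95%).
n = 2 × (3.605 × 11.2 / 7.22)² = 2 × 31.27 = 62.54
Round up: n = 63 per group.

63 per group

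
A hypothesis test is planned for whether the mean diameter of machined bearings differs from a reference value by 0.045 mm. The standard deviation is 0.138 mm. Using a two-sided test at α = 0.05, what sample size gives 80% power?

n = 74

For a one-sample z-test, n = ((z_{α/2} + z_β)·σ/δ)².
z_{α/2} = 1.960 (two-sided α = 0.05); z_β = 0.842 (power 80% → β = 0.2).
n = (2.802 × 0.138 / 0.045)² = 73.84
Round up: n = 74.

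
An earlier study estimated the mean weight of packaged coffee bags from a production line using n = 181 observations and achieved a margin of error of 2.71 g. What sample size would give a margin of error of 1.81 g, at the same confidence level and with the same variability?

406

Margin of error scales as 1/√n, so n₂ = n₁·(E₁/E₂)².
n₂ = 181 × (2.71/1.81)² = 181 × 2.242 = 405.80
Round up: n₂ = 406.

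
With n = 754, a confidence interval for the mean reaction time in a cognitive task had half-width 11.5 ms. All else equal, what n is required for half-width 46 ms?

Margin of error scales as 1/√n, so n₂ = n₁·(E₁/E₂)².
n₂ = 754 × (11.5/46)² = 754 × 0.0625 = 47.12
Round up: n₂ = 48.

n = 48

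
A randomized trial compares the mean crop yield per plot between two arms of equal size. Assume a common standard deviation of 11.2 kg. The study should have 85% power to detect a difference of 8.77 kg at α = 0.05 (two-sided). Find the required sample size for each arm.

For two equal groups, n per group = 2·((z_{α/2} + z_β)·σ/δ)².
z_{α/2} = 1.960; z_β = 1.036 (power 85%).
n = 2 × (2.996 × 11.2 / 8.77)² = 2 × 14.64 = 29.28
Round up: n = 30 per group.

30 per group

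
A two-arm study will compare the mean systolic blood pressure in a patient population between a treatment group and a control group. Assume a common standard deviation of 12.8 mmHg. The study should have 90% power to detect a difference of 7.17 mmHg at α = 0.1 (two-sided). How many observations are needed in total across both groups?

110 total

For two equal groups, n per group = 2·((z_{α/2} + z_β)·σ/δ)².
z_{α/2} = 1.645; z_β = 1.282 (power 90%).
n = 2 × (2.927 × 12.8 / 7.17)² = 2 × 27.30 = 54.60
Round up: n = 55 per group.
Total across both groups: 2 × 55 = 110.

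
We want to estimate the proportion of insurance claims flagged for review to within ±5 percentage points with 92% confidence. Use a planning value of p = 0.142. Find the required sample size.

For a proportion with margin E = 0.05 at 92% confidence, z = 1.751.
n = p̂(1−p̂)(z/E)² = 0.142 × 0.858 × (1.751/0.05)² = 149.42
Round up: n = 150.

150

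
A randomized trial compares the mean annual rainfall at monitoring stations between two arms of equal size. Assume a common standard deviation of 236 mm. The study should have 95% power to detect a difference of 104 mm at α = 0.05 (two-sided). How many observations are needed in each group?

For two equal groups, n per group = 2·((z_{α/2} + z_β)·σ/δ)².
z_{α/2} = 1.960; z_β = 1.645 (power 95%).
n = 2 × (3.605 × 236 / 104)² = 2 × 66.92 = 133.84
Round up: n = 134 per group.

134 per group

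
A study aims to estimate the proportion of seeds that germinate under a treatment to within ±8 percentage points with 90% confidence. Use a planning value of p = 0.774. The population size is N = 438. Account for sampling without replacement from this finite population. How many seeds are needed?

For a proportion with margin E = 0.08 at 90% confidence, z = 1.645.
n = p̂(1−p̂)(z/E)² = 0.774 × 0.226 × (1.645/0.08)² = 73.96 — call this n₀.
Finite-population correction with N = 438: n = n₀ / (1 + (n₀−1)/N) = 73.96 / 1.167 = 63.38
Round up: n = 64.

n = 64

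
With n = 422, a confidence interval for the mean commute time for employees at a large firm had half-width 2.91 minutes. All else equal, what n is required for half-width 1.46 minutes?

n = 1677

Margin of error scales as 1/√n, so n₂ = n₁·(E₁/E₂)².
n₂ = 422 × (2.91/1.46)² = 422 × 3.973 = 1676.61
Round up: n₂ = 1677.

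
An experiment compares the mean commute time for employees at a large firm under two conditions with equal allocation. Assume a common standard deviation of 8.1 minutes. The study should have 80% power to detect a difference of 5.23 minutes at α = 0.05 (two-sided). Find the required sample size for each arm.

For two equal groups, n per group = 2·((z_{α/2} + z_β)·σ/δ)².
z_{α/2} = 1.960; z_β = 0.842 (power 80%).
n = 2 × (2.802 × 8.1 / 5.23)² = 2 × 18.83 = 37.66
Round up: n = 38 per group.

38 per group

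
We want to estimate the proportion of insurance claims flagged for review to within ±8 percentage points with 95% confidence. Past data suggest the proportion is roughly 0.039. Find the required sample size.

n = 23

For a proportion with margin E = 0.08 at 95% confidence, z = 1.960.
n = p̂(1−p̂)(z/E)² = 0.039 × 0.961 × (1.960/0.08)² = 22.50
Round up: n = 23.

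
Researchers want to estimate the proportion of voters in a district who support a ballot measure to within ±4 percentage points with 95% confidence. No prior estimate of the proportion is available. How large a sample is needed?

For a proportion with margin E = 0.04 at 95% confidence, z = 1.960.
With no prior estimate, use p = 0.5, which maximizes p(1−p) at 0.25.
n = 0.25 × (z/E)² = 0.25 × (1.960/0.04)² = 600.25
Round up: n = 601.

601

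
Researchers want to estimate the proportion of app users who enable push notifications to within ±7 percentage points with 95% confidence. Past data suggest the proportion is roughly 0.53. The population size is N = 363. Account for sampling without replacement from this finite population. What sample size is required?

For a proportion with margin E = 0.07 at 95% confidence, z = 1.960.
n = p̂(1−p̂)(z/E)² = 0.53 × 0.47 × (1.960/0.07)² = 195.29 — call this n₀.
Finite-population correction with N = 363: n = n₀ / (1 + (n₀−1)/N) = 195.29 / 1.535 = 127.22
Round up: n = 128.

n = 128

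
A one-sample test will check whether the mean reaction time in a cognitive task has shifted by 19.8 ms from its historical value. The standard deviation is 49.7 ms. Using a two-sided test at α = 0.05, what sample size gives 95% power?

82

For a one-sample z-test, n = ((z_{α/2} + z_β)·σ/δ)².
z_{α/2} = 1.960 (two-sided α = 0.05); z_β = 1.645 (power 95% → β = 0.05).
n = (3.605 × 49.7 / 19.8)² = 81.88
Round up: n = 82.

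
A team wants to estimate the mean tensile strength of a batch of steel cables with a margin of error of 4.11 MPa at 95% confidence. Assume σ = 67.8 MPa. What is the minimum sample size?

For a mean, the margin of error is E = z·σ/√n, so n = (zσ/E)².
At 95% confidence, z = 1.960.
n = (1.960 × 67.8 / 4.11)² = 1045.41
Round up: n = 1046.

n = 1046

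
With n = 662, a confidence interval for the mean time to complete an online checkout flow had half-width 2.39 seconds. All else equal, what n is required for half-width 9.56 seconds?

42

Margin of error scales as 1/√n, so n₂ = n₁·(E₁/E₂)².
n₂ = 662 × (2.39/9.56)² = 662 × 0.0625 = 41.38
Round up: n₂ = 42.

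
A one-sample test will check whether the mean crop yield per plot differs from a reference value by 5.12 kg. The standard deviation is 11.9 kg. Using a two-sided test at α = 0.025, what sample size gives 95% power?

For a one-sample z-test, n = ((z_{α/2} + z_β)·σ/δ)².
z_{α/2} = 2.241 (two-sided α = 0.025); z_β = 1.645 (power 95% → β = 0.05).
n = (3.886 × 11.9 / 5.12)² = 81.58
Round up: n = 82.

82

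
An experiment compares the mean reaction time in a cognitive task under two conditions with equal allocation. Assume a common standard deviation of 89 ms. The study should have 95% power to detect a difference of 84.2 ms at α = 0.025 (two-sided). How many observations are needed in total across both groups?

For two equal groups, n per group = 2·((z_{α/2} + z_β)·σ/δ)².
z_{α/2} = 2.241; z_β = 1.645 (power 95%).
n = 2 × (3.886 × 89 / 84.2)² = 2 × 16.87 = 33.74
Round up: n = 34 per group.
Total across both groups: 2 × 34 = 68.

68 total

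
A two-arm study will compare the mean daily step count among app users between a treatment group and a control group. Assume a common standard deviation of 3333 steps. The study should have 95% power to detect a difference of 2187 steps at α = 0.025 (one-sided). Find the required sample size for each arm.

For two equal groups, n per group = 2·((z_α + z_β)·σ/δ)².
z_α = 1.960; z_β = 1.645 (power 95%).
n = 2 × (3.605 × 3333 / 2187)² = 2 × 30.18 = 60.36
Round up: n = 61 per group.

61 per group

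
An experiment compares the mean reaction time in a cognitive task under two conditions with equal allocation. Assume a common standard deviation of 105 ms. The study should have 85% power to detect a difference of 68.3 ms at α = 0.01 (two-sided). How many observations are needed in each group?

For two equal groups, n per group = 2·((z_{α/2} + z_β)·σ/δ)².
z_{α/2} = 2.576; z_β = 1.036 (power 85%).
n = 2 × (3.612 × 105 / 68.3)² = 2 × 30.83 = 61.66
Round up: n = 62 per group.

62 per group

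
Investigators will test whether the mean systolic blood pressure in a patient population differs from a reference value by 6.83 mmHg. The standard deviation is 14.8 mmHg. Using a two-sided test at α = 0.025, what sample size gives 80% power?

45

For a one-sample z-test, n = ((z_{α/2} + z_β)·σ/δ)².
z_{α/2} = 2.241 (two-sided α = 0.025); z_β = 0.842 (power 80% → β = 0.2).
n = (3.083 × 14.8 / 6.83)² = 44.63
Round up: n = 45.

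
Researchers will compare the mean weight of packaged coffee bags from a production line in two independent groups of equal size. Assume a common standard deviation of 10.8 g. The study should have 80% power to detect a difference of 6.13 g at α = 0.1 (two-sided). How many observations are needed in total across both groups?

78 total

For two equal groups, n per group = 2·((z_{α/2} + z_β)·σ/δ)².
z_{α/2} = 1.645; z_β = 0.842 (power 80%).
n = 2 × (2.487 × 10.8 / 6.13)² = 2 × 19.20 = 38.40
Round up: n = 39 per group.
Total across both groups: 2 × 39 = 78.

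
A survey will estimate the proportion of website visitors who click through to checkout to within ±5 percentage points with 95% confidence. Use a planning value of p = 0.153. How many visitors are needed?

For a proportion with margin E = 0.05 at 95% confidence, z = 1.960.
n = p̂(1−p̂)(z/E)² = 0.153 × 0.847 × (1.960/0.05)² = 199.13
Round up: n = 200.

200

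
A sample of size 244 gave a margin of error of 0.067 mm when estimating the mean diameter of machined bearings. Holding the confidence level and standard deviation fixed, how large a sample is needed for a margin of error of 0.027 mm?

1503

Margin of error scales as 1/√n, so n₂ = n₁·(E₁/E₂)².
n₂ = 244 × (0.067/0.027)² = 244 × 6.158 = 1502.55
Round up: n₂ = 1503.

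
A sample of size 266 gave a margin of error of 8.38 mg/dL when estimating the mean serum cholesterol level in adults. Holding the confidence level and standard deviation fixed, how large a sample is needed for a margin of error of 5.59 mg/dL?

598

Margin of error scales as 1/√n, so n₂ = n₁·(E₁/E₂)².
n₂ = 266 × (8.38/5.59)² = 266 × 2.247 = 597.70
Round up: n₂ = 598.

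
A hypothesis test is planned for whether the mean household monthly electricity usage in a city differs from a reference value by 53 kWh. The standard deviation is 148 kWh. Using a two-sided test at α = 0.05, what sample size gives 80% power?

For a one-sample z-test, n = ((z_{α/2} + z_β)·σ/δ)².
z_{α/2} = 1.960 (two-sided α = 0.05); z_β = 0.842 (power 80% → β = 0.2).
n = (2.802 × 148 / 53)² = 61.22
Round up: n = 62.

62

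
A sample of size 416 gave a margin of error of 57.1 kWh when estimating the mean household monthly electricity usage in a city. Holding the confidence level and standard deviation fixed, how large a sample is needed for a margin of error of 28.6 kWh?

Margin of error scales as 1/√n, so n₂ = n₁·(E₁/E₂)².
n₂ = 416 × (57.1/28.6)² = 416 × 3.986 = 1658.18
Round up: n₂ = 1659.

1659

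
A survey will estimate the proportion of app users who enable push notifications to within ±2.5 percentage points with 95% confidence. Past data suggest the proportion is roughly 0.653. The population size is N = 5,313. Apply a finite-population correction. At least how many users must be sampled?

For a proportion with margin E = 0.025 at 95% confidence, z = 1.960.
n = p̂(1−p̂)(z/E)² = 0.653 × 0.347 × (1.960/0.025)² = 1392.76 — call this n₀.
Finite-population correction with N = 5,313: n = n₀ / (1 + (n₀−1)/N) = 1392.76 / 1.262 = 1103.61
Round up: n = 1104.

n = 1104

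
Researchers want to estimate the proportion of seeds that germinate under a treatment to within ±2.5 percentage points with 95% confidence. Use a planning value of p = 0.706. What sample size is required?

For a proportion with margin E = 0.025 at 95% confidence, z = 1.960.
n = p̂(1−p̂)(z/E)² = 0.706 × 0.294 × (1.960/0.025)² = 1275.80
Round up: n = 1276.

1276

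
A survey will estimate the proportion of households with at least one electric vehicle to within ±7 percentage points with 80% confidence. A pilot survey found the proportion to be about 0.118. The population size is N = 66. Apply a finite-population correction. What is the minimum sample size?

For a proportion with margin E = 0.07 at 80% confidence, z = 1.282.
n = p̂(1−p̂)(z/E)² = 0.118 × 0.882 × (1.282/0.07)² = 34.91 — call this n₀.
Finite-population correction with N = 66: n = n₀ / (1 + (n₀−1)/N) = 34.91 / 1.514 = 23.06
Round up: n = 24.

24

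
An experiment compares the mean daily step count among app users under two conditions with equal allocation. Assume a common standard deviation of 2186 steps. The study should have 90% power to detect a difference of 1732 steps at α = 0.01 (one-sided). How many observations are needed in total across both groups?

For two equal groups, n per group = 2·((z_α + z_β)·σ/δ)².
z_α = 2.326; z_β = 1.282 (power 90%).
n = 2 × (3.608 × 2186 / 1732)² = 2 × 20.74 = 41.48
Round up: n = 42 per group.
Total across both groups: 2 × 42 = 84.

84 total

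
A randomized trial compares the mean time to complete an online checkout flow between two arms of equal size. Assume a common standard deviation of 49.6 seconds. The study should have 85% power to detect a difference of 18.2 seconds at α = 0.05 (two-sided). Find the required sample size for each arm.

134 per group

For two equal groups, n per group = 2·((z_{α/2} + z_β)·σ/δ)².
z_{α/2} = 1.960; z_β = 1.036 (power 85%).
n = 2 × (2.996 × 49.6 / 18.2)² = 2 × 66.67 = 133.34
Round up: n = 134 per group.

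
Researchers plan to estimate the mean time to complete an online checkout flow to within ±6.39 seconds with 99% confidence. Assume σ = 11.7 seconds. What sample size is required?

23

For a mean, the margin of error is E = z·σ/√n, so n = (zσ/E)².
At 99% confidence, z = 2.576.
n = (2.576 × 11.7 / 6.39)² = 22.25
Round up: n = 23.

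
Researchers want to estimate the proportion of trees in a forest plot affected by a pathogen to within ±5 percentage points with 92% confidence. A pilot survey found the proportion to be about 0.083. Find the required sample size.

For a proportion with margin E = 0.05 at 92% confidence, z = 1.751.
n = p̂(1−p̂)(z/E)² = 0.083 × 0.917 × (1.751/0.05)² = 93.34
Round up: n = 94.

n = 94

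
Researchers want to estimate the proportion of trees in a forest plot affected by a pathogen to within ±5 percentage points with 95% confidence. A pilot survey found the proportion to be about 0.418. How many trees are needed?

For a proportion with margin E = 0.05 at 95% confidence, z = 1.960.
n = p̂(1−p̂)(z/E)² = 0.418 × 0.582 × (1.960/0.05)² = 373.83
Round up: n = 374.

n = 374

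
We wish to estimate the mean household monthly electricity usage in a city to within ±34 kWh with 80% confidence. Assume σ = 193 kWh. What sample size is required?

n = 53

For a mean, the margin of error is E = z·σ/√n, so n = (zσ/E)².
At 80% confidence, z = 1.282.
n = (1.282 × 193 / 34)² = 52.96
Round up: n = 53.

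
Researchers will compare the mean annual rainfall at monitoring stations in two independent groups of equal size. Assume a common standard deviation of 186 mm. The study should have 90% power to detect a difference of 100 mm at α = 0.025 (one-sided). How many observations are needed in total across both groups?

146 total

For two equal groups, n per group = 2·((z_α + z_β)·σ/δ)².
z_α = 1.960; z_β = 1.282 (power 90%).
n = 2 × (3.242 × 186 / 100)² = 2 × 36.36 = 72.72
Round up: n = 73 per group.
Total across both groups: 2 × 73 = 146.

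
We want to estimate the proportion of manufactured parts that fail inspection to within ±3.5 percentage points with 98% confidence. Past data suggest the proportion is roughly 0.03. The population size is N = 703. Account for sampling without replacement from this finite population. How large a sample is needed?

109

For a proportion with margin E = 0.035 at 98% confidence, z = 2.326.
n = p̂(1−p̂)(z/E)² = 0.03 × 0.97 × (2.326/0.035)² = 128.52 — call this n₀.
Finite-population correction with N = 703: n = n₀ / (1 + (n₀−1)/N) = 128.52 / 1.181 = 108.82
Round up: n = 109.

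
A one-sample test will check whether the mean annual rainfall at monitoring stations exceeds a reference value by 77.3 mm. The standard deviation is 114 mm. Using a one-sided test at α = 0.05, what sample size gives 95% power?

For a one-sample z-test, n = ((z_α + z_β)·σ/δ)².
z_α = 1.645 (one-sided α = 0.05); z_β = 1.645 (power 95% → β = 0.05).
n = (3.290 × 114 / 77.3)² = 23.54
Round up: n = 24.

24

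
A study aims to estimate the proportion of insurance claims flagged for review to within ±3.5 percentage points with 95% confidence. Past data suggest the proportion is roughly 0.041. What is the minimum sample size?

For a proportion with margin E = 0.035 at 95% confidence, z = 1.960.
n = p̂(1−p̂)(z/E)² = 0.041 × 0.959 × (1.960/0.035)² = 123.30
Round up: n = 124.

n = 124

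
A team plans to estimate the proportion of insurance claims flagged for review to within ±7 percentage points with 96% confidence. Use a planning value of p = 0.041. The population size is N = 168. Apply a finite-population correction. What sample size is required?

29

For a proportion with margin E = 0.07 at 96% confidence, z = 2.054.
n = p̂(1−p̂)(z/E)² = 0.041 × 0.959 × (2.054/0.07)² = 33.85 — call this n₀.
Finite-population correction with N = 168: n = n₀ / (1 + (n₀−1)/N) = 33.85 / 1.196 = 28.30
Round up: n = 29.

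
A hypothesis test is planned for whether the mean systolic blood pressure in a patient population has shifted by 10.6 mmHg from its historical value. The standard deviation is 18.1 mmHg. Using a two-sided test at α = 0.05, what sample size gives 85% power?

For a one-sample z-test, n = ((z_{α/2} + z_β)·σ/δ)².
z_{α/2} = 1.960 (two-sided α = 0.05); z_β = 1.036 (power 85% → β = 0.15).
n = (2.996 × 18.1 / 10.6)² = 26.17
Round up: n = 27.

n = 27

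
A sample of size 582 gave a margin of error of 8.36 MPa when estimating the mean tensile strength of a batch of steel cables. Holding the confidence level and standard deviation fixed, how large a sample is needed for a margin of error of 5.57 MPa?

n = 1312

Margin of error scales as 1/√n, so n₂ = n₁·(E₁/E₂)².
n₂ = 582 × (8.36/5.57)² = 582 × 2.253 = 1311.25
Round up: n₂ = 1312.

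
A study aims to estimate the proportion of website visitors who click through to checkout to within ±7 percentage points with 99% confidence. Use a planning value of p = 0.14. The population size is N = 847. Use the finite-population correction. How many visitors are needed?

For a proportion with margin E = 0.07 at 99% confidence, z = 2.576.
n = p̂(1−p̂)(z/E)² = 0.14 × 0.86 × (2.576/0.07)² = 163.05 — call this n₀.
Finite-population correction with N = 847: n = n₀ / (1 + (n₀−1)/N) = 163.05 / 1.191 = 136.90
Round up: n = 137.

137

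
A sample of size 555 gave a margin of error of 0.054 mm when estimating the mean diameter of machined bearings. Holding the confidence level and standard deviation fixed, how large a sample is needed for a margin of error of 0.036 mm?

n = 1249

Margin of error scales as 1/√n, so n₂ = n₁·(E₁/E₂)².
n₂ = 555 × (0.054/0.036)² = 555 × 2.25 = 1248.75
Round up: n₂ = 1249.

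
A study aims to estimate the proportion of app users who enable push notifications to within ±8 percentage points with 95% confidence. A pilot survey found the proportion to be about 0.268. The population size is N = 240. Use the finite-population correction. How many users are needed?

For a proportion with margin E = 0.08 at 95% confidence, z = 1.960.
n = p̂(1−p̂)(z/E)² = 0.268 × 0.732 × (1.960/0.08)² = 117.75 — call this n₀.
Finite-population correction with N = 240: n = n₀ / (1 + (n₀−1)/N) = 117.75 / 1.486 = 79.24
Round up: n = 80.

n = 80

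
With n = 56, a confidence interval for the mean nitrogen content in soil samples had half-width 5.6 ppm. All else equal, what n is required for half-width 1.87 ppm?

503

Margin of error scales as 1/√n, so n₂ = n₁·(E₁/E₂)².
n₂ = 56 × (5.6/1.87)² = 56 × 8.968 = 502.21
Round up: n₂ = 503.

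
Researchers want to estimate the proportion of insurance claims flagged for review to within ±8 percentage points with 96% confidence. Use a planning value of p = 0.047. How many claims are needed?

For a proportion with margin E = 0.08 at 96% confidence, z = 2.054.
n = p̂(1−p̂)(z/E)² = 0.047 × 0.953 × (2.054/0.08)² = 29.53
Round up: n = 30.

n = 30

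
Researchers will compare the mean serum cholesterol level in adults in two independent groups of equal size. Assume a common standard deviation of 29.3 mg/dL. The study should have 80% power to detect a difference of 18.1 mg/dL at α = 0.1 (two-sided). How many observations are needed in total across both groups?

For two equal groups, n per group = 2·((z_{α/2} + z_β)·σ/δ)².
z_{α/2} = 1.645; z_β = 0.842 (power 80%).
n = 2 × (2.487 × 29.3 / 18.1)² = 2 × 16.21 = 32.42
Round up: n = 33 per group.
Total across both groups: 2 × 33 = 66.

66 total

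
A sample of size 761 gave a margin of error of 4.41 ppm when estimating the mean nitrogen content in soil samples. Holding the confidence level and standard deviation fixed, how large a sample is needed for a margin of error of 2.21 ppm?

Margin of error scales as 1/√n, so n₂ = n₁·(E₁/E₂)².
n₂ = 761 × (4.41/2.21)² = 761 × 3.982 = 3030.30
Round up: n₂ = 3031.

3031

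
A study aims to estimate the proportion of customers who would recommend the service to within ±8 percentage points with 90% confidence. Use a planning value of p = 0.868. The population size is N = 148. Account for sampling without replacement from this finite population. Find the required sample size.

For a proportion with margin E = 0.08 at 90% confidence, z = 1.645.
n = p̂(1−p̂)(z/E)² = 0.868 × 0.132 × (1.645/0.08)² = 48.44 — call this n₀.
Finite-population correction with N = 148: n = n₀ / (1 + (n₀−1)/N) = 48.44 / 1.321 = 36.67
Round up: n = 37.

37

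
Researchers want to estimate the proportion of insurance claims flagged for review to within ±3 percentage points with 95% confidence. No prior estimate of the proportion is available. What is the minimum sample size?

For a proportion with margin E = 0.03 at 95% confidence, z = 1.960.
With no prior estimate, use p = 0.5, which maximizes p(1−p) at 0.25.
n = 0.25 × (z/E)² = 0.25 × (1.960/0.03)² = 1067.11
Round up: n = 1068.

1068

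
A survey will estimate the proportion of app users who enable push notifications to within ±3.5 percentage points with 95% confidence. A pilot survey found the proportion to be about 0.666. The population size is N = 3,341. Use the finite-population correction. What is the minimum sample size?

578

For a proportion with margin E = 0.035 at 95% confidence, z = 1.960.
n = p̂(1−p̂)(z/E)² = 0.666 × 0.334 × (1.960/0.035)² = 697.58 — call this n₀.
Finite-population correction with N = 3,341: n = n₀ / (1 + (n₀−1)/N) = 697.58 / 1.208 = 577.47
Round up: n = 578.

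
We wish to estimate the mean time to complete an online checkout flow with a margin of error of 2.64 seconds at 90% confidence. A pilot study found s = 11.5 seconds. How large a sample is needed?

52

For a mean, the margin of error is E = z·σ/√n, so n = (zσ/E)².
At 90% confidence, z = 1.645.
n = (1.645 × 11.5 / 2.64)² = 51.35
Round up: n = 52.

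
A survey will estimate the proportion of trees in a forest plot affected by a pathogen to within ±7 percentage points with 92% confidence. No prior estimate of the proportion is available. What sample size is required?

n = 157

For a proportion with margin E = 0.07 at 92% confidence, z = 1.751.
With no prior estimate, use p = 0.5, which maximizes p(1−p) at 0.25.
n = 0.25 × (z/E)² = 0.25 × (1.751/0.07)² = 156.43
Round up: n = 157.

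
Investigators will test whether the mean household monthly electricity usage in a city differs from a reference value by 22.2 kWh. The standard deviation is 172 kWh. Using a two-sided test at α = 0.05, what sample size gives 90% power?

631

For a one-sample z-test, n = ((z_{α/2} + z_β)·σ/δ)².
z_{α/2} = 1.960 (two-sided α = 0.05); z_β = 1.282 (power 90% → β = 0.1).
n = (3.242 × 172 / 22.2)² = 630.92
Round up: n = 631.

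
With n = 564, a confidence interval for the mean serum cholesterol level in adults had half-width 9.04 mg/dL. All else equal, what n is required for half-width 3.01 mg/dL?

Margin of error scales as 1/√n, so n₂ = n₁·(E₁/E₂)².
n₂ = 564 × (9.04/3.01)² = 564 × 9.02 = 5087.28
Round up: n₂ = 5088.

n = 5088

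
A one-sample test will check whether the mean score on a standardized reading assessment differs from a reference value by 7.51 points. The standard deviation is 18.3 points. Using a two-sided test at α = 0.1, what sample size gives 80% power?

n = 37

For a one-sample z-test, n = ((z_{α/2} + z_β)·σ/δ)².
z_{α/2} = 1.645 (two-sided α = 0.1); z_β = 0.842 (power 80% → β = 0.2).
n = (2.487 × 18.3 / 7.51)² = 36.73
Round up: n = 37.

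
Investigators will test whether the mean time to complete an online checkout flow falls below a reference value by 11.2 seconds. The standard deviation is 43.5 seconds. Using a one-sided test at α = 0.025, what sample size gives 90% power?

For a one-sample z-test, n = ((z_α + z_β)·σ/δ)².
z_α = 1.960 (one-sided α = 0.025); z_β = 1.282 (power 90% → β = 0.1).
n = (3.242 × 43.5 / 11.2)² = 158.55
Round up: n = 159.

n = 159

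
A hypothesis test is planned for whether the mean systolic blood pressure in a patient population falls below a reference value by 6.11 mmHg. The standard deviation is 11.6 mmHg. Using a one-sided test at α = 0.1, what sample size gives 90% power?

24

For a one-sample z-test, n = ((z_α + z_β)·σ/δ)².
z_α = 1.282 (one-sided α = 0.1); z_β = 1.282 (power 90% → β = 0.1).
n = (2.564 × 11.6 / 6.11)² = 23.70
Round up: n = 24.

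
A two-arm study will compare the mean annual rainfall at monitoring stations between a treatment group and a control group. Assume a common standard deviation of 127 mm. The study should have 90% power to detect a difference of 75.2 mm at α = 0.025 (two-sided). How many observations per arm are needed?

For two equal groups, n per group = 2·((z_{α/2} + z_β)·σ/δ)².
z_{α/2} = 2.241; z_β = 1.282 (power 90%).
n = 2 × (3.523 × 127 / 75.2)² = 2 × 35.40 = 70.80
Round up: n = 71 per group.

71 per group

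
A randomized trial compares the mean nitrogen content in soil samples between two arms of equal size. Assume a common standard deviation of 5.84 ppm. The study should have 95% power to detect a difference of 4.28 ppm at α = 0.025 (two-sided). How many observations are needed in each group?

For two equal groups, n per group = 2·((z_{α/2} + z_β)·σ/δ)².
z_{α/2} = 2.241; z_β = 1.645 (power 95%).
n = 2 × (3.886 × 5.84 / 4.28)² = 2 × 28.12 = 56.24
Round up: n = 57 per group.

57 per group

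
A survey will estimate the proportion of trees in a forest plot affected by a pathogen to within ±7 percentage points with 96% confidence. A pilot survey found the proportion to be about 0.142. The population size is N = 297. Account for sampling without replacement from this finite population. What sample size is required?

For a proportion with margin E = 0.07 at 96% confidence, z = 2.054.
n = p̂(1−p̂)(z/E)² = 0.142 × 0.858 × (2.054/0.07)² = 104.90 — call this n₀.
Finite-population correction with N = 297: n = n₀ / (1 + (n₀−1)/N) = 104.90 / 1.35 = 77.70
Round up: n = 78.

78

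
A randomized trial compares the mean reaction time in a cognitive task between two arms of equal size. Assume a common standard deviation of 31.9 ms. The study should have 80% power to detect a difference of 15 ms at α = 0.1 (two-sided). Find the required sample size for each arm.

For two equal groups, n per group = 2·((z_{α/2} + z_β)·σ/δ)².
z_{α/2} = 1.645; z_β = 0.842 (power 80%).
n = 2 × (2.487 × 31.9 / 15)² = 2 × 27.97 = 55.94
Round up: n = 56 per group.

56 per group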